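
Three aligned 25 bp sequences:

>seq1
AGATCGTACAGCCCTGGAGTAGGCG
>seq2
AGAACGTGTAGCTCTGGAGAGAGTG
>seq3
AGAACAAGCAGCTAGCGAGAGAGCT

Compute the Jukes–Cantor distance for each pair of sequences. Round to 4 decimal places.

seq1–seq2: 8/25 sites differ → p = 0.32, d = −0.75 ln(1 − 0.426667) = 0.417216 ≈ 0.4172.
seq1–seq3: 12/25 sites differ → p = 0.48, d = −0.75 ln(1 − 0.64) = 0.766238 ≈ 0.7662.
seq2–seq3: 8/25 sites differ → p = 0.32, d = −0.75 ln(1 − 0.426667) = 0.417216 ≈ 0.4172.

d(seq1,seq2) = 0.4172, d(seq1,seq3) = 0.7662, d(seq2,seq3) = 0.4172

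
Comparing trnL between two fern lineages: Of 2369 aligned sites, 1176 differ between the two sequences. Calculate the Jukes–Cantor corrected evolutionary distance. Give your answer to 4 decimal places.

0.8133

p = 1176/2369 ≈ 0.496412.
d = −(3/4) ln(1 − 4p/3) = −0.75 ln(1 − 0.661883) = −0.75 ln(0.338117)
  = −0.75 × (-1.084363) = 0.813272 substitutions/site.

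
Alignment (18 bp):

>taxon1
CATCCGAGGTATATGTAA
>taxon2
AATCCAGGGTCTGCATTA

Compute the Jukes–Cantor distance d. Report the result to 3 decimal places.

0.673

The sequences differ at 8 of 18 sites (1, 6, 7, 11, 13, 14, 15, 17), so p = 8/18 ≈ 0.444444.
d = −(3/4) ln(1 − 4p/3) = −0.75 ln(1 − 0.592592) = −0.75 ln(0.407408)
  = −0.75 × (-0.897940) = 0.673455 substitutions/site.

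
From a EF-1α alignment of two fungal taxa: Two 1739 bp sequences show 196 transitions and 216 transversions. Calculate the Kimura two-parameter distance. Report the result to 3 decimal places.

0.286

P = 196/1739 ≈ 0.112708 and Q = 216/1739 ≈ 0.124209.
Under the Kimura two-parameter model, d = −½ ln(1 − 2P − Q) − ¼ ln(1 − 2Q).
1 − 2P − Q = 0.650375, giving −½ ln(0.650375) = 0.215103.
1 − 2Q = 0.751582, giving −¼ ln(0.751582) = 0.071394.
d = 0.215103 + 0.071394 = 0.286497.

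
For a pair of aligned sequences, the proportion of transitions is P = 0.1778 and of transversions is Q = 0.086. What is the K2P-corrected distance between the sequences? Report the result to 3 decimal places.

Under the Kimura two-parameter model, d = −½ ln(1 − 2P − Q) − ¼ ln(1 − 2Q).
1 − 2P − Q = 0.5584, giving −½ ln(0.5584) = 0.291340.
1 − 2Q = 0.828, giving −¼ ln(0.828) = 0.047186.
d = 0.291340 + 0.047186 = 0.338526.

0.339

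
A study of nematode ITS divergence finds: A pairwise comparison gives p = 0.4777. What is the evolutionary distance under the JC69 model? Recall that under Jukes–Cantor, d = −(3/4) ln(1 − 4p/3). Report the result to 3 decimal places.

0.760

d = −(3/4) ln(1 − 4p/3) = −0.75 ln(1 − 0.636933) = −0.75 ln(0.363067)
  = −0.75 × (-1.013168) = 0.759876 substitutions/site.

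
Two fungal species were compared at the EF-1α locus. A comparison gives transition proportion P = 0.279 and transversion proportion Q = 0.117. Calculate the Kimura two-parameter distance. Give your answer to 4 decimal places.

0.6286

Under the Kimura two-parameter model, d = −½ ln(1 − 2P − Q) − ¼ ln(1 − 2Q).
1 − 2P − Q = 0.325, giving −½ ln(0.325) = 0.561965.
1 − 2Q = 0.766, giving −¼ ln(0.766) = 0.066643.
d = 0.561965 + 0.066643 = 0.628608.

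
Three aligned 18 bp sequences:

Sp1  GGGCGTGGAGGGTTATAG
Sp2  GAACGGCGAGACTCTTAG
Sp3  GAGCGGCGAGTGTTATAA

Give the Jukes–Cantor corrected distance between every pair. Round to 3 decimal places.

d(Sp1,Sp2) = 0.673, d(Sp1,Sp3) = 0.347, d(Sp2,Sp3) = 0.441

Sp1–Sp2: 8/18 sites differ → p ≈ 0.444444, d = −0.75 ln(1 − 0.592592) = 0.673455 ≈ 0.673.
Sp1–Sp3: 5/18 sites differ → p ≈ 0.277778, d = −0.75 ln(1 − 0.370371) = 0.346968 ≈ 0.347.
Sp2–Sp3: 6/18 sites differ → p ≈ 0.333333, d = −0.75 ln(1 − 0.444444) = 0.440839 ≈ 0.441.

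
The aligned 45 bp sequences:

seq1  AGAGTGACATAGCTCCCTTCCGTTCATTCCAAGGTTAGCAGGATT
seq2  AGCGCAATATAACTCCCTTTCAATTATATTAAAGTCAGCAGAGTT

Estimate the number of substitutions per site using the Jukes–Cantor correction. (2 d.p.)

0.48

The sequences differ at 16 of 45 sites, so p = 16/45 ≈ 0.355556.
d = −(3/4) ln(1 − 4p/3) = −0.75 ln(1 − 0.474075) = −0.75 ln(0.525925)
  = −0.75 × (-0.642597) = 0.481948 substitutions/site.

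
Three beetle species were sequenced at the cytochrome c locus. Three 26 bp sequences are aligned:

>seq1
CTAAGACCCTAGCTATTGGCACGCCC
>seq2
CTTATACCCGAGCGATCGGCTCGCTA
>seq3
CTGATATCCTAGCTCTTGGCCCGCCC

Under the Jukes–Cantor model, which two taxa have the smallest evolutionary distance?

seq1–seq2: 8/26 differ, p = 0.308, d = 0.396.
seq1–seq3: 5/26 differ, p = 0.192, d = 0.222.
seq2–seq3: 9/26 differ, p = 0.346, d = 0.464.
The smallest distance is between seq1 and seq3.

seq1 and seq3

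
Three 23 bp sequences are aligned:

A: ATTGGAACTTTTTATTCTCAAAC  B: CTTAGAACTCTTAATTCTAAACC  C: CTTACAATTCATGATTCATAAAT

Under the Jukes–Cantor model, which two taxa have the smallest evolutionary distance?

A–B: 6/23 differ, p = 0.261, d = 0.321.
A–C: 10/23 differ, p = 0.435, d = 0.650.
B–C: 8/23 differ, p = 0.348, d = 0.467.
The smallest distance is between A and B.

A and B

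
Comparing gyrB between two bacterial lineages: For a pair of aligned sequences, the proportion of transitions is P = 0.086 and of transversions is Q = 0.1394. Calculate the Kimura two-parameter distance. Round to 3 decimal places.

0.268

Under the Kimura two-parameter model, d = −½ ln(1 − 2P − Q) − ¼ ln(1 − 2Q).
1 − 2P − Q = 0.6886, giving −½ ln(0.6886) = 0.186547.
1 − 2Q = 0.7212, giving −¼ ln(0.7212) = 0.081710.
d = 0.186547 + 0.081710 = 0.268257.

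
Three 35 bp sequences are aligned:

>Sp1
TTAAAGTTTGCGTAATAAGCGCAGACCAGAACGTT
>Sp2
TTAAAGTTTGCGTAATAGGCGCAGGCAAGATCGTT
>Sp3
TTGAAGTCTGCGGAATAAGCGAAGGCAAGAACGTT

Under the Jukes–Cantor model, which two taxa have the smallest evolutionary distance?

Sp1–Sp2: 4/35 differ, p = 0.114, d = 0.124.
Sp1–Sp3: 6/35 differ, p = 0.171, d = 0.195.
Sp2–Sp3: 6/35 differ, p = 0.171, d = 0.195.
The smallest distance is between Sp1 and Sp2.

Sp1 and Sp2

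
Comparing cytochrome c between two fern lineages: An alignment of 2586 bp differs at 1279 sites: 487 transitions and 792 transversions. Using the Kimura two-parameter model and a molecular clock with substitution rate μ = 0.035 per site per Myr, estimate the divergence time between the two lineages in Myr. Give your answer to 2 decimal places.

P = 487/2586 ≈ 0.188322 and Q = 792/2586 ≈ 0.306265.
Under the Kimura two-parameter model, d = −½ ln(1 − 2P − Q) − ¼ ln(1 − 2Q).
1 − 2P − Q = 0.317091, giving −½ ln(0.317091) = 0.574283.
1 − 2Q = 0.38747, giving −¼ ln(0.38747) = 0.237029.
d = 0.574283 + 0.237029 = 0.811312.
Under a molecular clock d = 2μt, so t = d/(2μ) = 0.811312 / (2 × 0.035) = 11.59 Myr.

11.59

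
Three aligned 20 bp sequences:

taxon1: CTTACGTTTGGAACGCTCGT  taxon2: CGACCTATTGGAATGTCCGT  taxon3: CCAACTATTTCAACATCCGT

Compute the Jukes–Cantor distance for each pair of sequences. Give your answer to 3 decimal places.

d(taxon1,taxon2) = 0.572, d(taxon1,taxon3) = 0.687, d(taxon2,taxon3) = 0.383

taxon1–taxon2: 8/20 sites differ → p = 0.4, d = −0.75 ln(1 − 0.533333) = 0.571605 ≈ 0.572.
taxon1–taxon3: 9/20 sites differ → p = 0.45, d = −0.75 ln(1 − 0.6) = 0.687218 ≈ 0.687.
taxon2–taxon3: 6/20 sites differ → p = 0.3, d = −0.75 ln(1 − 0.4) = 0.383119 ≈ 0.383.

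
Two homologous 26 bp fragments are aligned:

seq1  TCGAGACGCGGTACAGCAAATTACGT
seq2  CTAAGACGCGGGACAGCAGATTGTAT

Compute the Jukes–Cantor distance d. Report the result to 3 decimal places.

0.396

The sequences differ at 8 of 26 sites (1, 2, 3, 12, 19, 23, 24, 25), so p = 8/26 ≈ 0.307692.
d = −(3/4) ln(1 − 4p/3) = −0.75 ln(1 − 0.410256) = −0.75 ln(0.589744)
  = −0.75 × (-0.528067) = 0.396050 substitutions/site.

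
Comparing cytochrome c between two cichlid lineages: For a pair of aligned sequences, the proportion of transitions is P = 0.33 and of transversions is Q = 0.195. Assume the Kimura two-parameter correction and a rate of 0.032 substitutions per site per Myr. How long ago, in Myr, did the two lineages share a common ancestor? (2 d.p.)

17.02

Under the Kimura two-parameter model, d = −½ ln(1 − 2P − Q) − ¼ ln(1 − 2Q).
1 − 2P − Q = 0.145, giving −½ ln(0.145) = 0.965511.
1 − 2Q = 0.61, giving −¼ ln(0.61) = 0.123574.
d = 0.965511 + 0.123574 = 1.089085.
Under a molecular clock d = 2μt, so t = d/(2μ) = 1.089085 / (2 × 0.032) = 17.02 Myr.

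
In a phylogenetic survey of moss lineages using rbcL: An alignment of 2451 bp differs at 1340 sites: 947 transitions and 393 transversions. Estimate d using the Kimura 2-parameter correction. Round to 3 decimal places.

P = 947/2451 ≈ 0.386373 and Q = 393/2451 ≈ 0.160343.
Under the Kimura two-parameter model, d = −½ ln(1 − 2P − Q) − ¼ ln(1 − 2Q).
1 − 2P − Q = 0.066911, giving −½ ln(0.066911) = 1.352196.
1 − 2Q = 0.679314, giving −¼ ln(0.679314) = 0.096668.
d = 1.352196 + 0.096668 = 1.448864.

1.449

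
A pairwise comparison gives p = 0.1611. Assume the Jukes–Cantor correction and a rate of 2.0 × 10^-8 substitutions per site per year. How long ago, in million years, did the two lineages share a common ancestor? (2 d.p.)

4.53

d = −(3/4) ln(1 − 4p/3) = −0.75 ln(1 − 0.2148) = −0.75 ln(0.7852)
  = −0.75 × (-0.241817) = 0.181363 substitutions/site.
Under a molecular clock d = 2μt, so t = d/(2μ) = 0.181363 / (2 × 2.0 × 10^-8) = 4.53 million years.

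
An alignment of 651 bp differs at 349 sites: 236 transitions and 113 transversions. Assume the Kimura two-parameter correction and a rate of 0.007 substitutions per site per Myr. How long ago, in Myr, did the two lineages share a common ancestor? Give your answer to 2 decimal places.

P = 236/651 ≈ 0.362519 and Q = 113/651 ≈ 0.173579.
Under the Kimura two-parameter model, d = −½ ln(1 − 2P − Q) − ¼ ln(1 − 2Q).
1 − 2P − Q = 0.101383, giving −½ ln(0.101383) = 1.144425.
1 − 2Q = 0.652842, giving −¼ ln(0.652842) = 0.106605.
d = 1.144425 + 0.106605 = 1.251030.
Under a molecular clock d = 2μt, so t = d/(2μ) = 1.251030 / (2 × 0.007) = 89.36 Myr.

89.36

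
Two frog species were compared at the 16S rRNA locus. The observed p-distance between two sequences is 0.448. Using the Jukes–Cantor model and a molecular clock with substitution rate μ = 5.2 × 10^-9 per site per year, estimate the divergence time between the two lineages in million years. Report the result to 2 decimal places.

d = −(3/4) ln(1 − 4p/3) = −0.75 ln(1 − 0.597333) = −0.75 ln(0.402667)
  = −0.75 × (-0.909645) = 0.682234 substitutions/site.
Under a molecular clock d = 2μt, so t = d/(2μ) = 0.682234 / (2 × 5.2 × 10^-9) = 65.60 million years.

65.60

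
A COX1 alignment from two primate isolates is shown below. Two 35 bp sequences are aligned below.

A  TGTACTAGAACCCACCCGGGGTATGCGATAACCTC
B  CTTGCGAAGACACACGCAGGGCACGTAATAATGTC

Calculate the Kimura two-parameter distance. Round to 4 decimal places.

Of 35 sites, 10 differences are transitions and 5 are transversions, so P = 10/35 ≈ 0.285714 and Q = 5/35 ≈ 0.142857.
Under the Kimura two-parameter model, d = −½ ln(1 − 2P − Q) − ¼ ln(1 − 2Q).
1 − 2P − Q = 0.285715, giving −½ ln(0.285715) = 0.626380.
1 − 2Q = 0.714286, giving −¼ ln(0.714286) = 0.084118.
d = 0.626380 + 0.084118 = 0.710498.

0.7105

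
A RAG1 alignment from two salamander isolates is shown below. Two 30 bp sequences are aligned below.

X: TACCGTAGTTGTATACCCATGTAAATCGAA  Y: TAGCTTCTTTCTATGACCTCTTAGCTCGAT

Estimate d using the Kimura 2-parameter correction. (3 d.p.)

0.656

Of 30 sites, 3 differences are transitions and 10 are transversions, so P = 3/30 = 0.1 and Q = 10/30 ≈ 0.333333.
Under the Kimura two-parameter model, d = −½ ln(1 − 2P − Q) − ¼ ln(1 − 2Q).
1 − 2P − Q = 0.466667, giving −½ ln(0.466667) = 0.381070.
1 − 2Q = 0.333334, giving −¼ ln(0.333334) = 0.274653.
d = 0.381070 + 0.274653 = 0.655723.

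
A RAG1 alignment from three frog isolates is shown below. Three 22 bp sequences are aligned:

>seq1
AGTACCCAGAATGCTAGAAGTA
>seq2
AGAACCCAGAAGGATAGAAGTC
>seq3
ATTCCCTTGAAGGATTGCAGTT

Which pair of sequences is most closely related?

seq1 and seq2

seq1–seq2: 4/22 differ, p = 0.182, d = 0.208.
seq1–seq3: 9/22 differ, p = 0.409, d = 0.591.
seq2–seq3: 8/22 differ, p = 0.364, d = 0.497.
The smallest distance is between seq1 and seq2.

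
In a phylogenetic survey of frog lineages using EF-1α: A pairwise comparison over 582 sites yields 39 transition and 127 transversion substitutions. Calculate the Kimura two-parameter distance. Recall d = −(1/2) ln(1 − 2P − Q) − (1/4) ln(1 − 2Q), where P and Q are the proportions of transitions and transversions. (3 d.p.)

P = 39/582 ≈ 0.06701 and Q = 127/582 ≈ 0.218213.
Under the Kimura two-parameter model, d = −½ ln(1 − 2P − Q) − ¼ ln(1 − 2Q).
1 − 2P − Q = 0.647767, giving −½ ln(0.647767) = 0.217112.
1 − 2Q = 0.563574, giving −¼ ln(0.563574) = 0.143364.
d = 0.217112 + 0.143364 = 0.360476.

0.360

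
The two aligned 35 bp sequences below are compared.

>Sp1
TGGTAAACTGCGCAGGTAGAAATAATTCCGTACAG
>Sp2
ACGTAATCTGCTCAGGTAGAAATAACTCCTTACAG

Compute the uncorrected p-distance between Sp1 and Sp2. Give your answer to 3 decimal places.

The sequences differ at 6 of 35 positions (sites 1, 2, 7, 12, 26, 30).
p = 6/35 = 0.171428… ≈ 0.171 (to 3 d.p.).

0.171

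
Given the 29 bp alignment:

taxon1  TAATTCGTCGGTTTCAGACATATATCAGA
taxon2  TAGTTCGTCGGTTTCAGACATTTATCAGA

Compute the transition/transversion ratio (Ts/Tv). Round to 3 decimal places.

1.000

Transitions are A↔G and C↔T; transversions are all other mismatches.
Transitions: 1. Transversions: 1.
R = 1/1 = 1.000.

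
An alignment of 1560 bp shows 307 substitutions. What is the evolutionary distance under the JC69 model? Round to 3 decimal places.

p = 307/1560 ≈ 0.196795.
d = −(3/4) ln(1 − 4p/3) = −0.75 ln(1 − 0.262393) = −0.75 ln(0.737607)
  = −0.75 × (-0.304344) = 0.228258 substitutions/site.

0.228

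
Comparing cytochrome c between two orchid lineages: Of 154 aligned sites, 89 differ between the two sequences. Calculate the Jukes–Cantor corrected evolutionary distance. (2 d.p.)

p = 89/154 ≈ 0.577922.
d = −(3/4) ln(1 − 4p/3) = −0.75 ln(1 − 0.770563) = −0.75 ln(0.229437)
  = −0.75 × (-1.472127) = 1.104095 substitutions/site.

1.10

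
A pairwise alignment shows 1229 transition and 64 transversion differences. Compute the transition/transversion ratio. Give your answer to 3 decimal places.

R = 1229/64 = 19.203125 ≈ 19.203 (to 3 d.p.).

19.203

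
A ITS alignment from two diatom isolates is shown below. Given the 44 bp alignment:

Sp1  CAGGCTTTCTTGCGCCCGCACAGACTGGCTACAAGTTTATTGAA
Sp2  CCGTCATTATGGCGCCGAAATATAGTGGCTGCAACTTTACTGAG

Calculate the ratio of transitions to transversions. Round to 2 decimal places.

0.50

Transitions are A↔G and C↔T; transversions are all other mismatches.
Transitions: 5. Transversions: 10.
R = 5/10 = 0.50.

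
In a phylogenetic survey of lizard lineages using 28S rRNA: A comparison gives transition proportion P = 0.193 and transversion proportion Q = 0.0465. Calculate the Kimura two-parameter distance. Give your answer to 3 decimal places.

0.308

Under the Kimura two-parameter model, d = −½ ln(1 − 2P − Q) − ¼ ln(1 − 2Q).
1 − 2P − Q = 0.5675, giving −½ ln(0.5675) = 0.283257.
1 − 2Q = 0.907, giving −¼ ln(0.907) = 0.024403.
d = 0.283257 + 0.024403 = 0.307660.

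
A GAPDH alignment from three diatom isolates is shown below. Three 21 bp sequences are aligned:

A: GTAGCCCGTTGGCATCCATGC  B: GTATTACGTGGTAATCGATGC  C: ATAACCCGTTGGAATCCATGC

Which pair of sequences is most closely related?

A–B: 7/21 differ, p = 0.333, d = 0.441.
A–C: 3/21 differ, p = 0.143, d = 0.158.
B–C: 7/21 differ, p = 0.333, d = 0.441.
The smallest distance is between A and C.

A and C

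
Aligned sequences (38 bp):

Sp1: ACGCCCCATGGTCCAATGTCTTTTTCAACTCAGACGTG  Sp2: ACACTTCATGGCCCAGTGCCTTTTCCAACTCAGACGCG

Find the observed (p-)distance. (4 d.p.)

0.2105

The sequences differ at 8 of 38 positions (sites 3, 5, 6, 12, 16, 19, 25, 37).
p = 8/38 = 0.210526… ≈ 0.2105 (to 4 d.p.).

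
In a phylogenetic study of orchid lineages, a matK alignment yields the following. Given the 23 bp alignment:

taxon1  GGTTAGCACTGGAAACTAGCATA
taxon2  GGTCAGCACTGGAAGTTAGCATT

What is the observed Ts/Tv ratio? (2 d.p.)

3.00

Transitions are A↔G and C↔T; transversions are all other mismatches.
Transitions: 3. Transversions: 1.
R = 3/1 = 3.00.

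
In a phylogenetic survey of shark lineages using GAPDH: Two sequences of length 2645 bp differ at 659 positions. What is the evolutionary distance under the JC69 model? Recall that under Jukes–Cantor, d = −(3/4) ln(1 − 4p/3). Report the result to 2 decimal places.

0.30

p = 659/2645 ≈ 0.249149.
d = −(3/4) ln(1 − 4p/3) = −0.75 ln(1 − 0.332199) = −0.75 ln(0.667801)
  = −0.75 × (-0.403765) = 0.302824 substitutions/site.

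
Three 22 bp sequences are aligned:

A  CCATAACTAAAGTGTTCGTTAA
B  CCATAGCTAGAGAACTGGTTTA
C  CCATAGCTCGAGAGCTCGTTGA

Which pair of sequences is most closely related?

B and C

A–B: 7/22 differ, p = 0.318, d = 0.414.
A–C: 6/22 differ, p = 0.273, d = 0.339.
B–C: 4/22 differ, p = 0.182, d = 0.208.
The smallest distance is between B and C.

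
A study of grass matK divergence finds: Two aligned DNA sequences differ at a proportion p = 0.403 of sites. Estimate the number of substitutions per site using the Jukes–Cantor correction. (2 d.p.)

d = −(3/4) ln(1 − 4p/3) = −0.75 ln(1 − 0.537333) = −0.75 ln(0.462667)
  = −0.75 × (-0.770748) = 0.578061 substitutions/site.

0.58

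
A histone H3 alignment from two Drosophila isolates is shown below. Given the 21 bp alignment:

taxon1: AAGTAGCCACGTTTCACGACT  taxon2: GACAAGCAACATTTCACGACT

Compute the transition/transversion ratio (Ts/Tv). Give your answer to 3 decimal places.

0.667

Transitions are A↔G and C↔T; transversions are all other mismatches.
Transitions: 2. Transversions: 3.
R = 2/3 = 0.666666… ≈ 0.667 (to 3 d.p.).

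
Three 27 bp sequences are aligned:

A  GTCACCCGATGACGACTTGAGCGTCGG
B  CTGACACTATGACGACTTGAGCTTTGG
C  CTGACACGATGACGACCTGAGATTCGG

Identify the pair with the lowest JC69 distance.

A–B: 6/27 differ, p = 0.222, d = 0.264.
A–C: 6/27 differ, p = 0.222, d = 0.264.
B–C: 4/27 differ, p = 0.148, d = 0.165.
The smallest distance is between B and C.

B and C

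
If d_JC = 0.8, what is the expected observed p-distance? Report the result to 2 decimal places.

0.49

p = (3/4)(1 − e^(−4d/3)) = 0.75 × (1 − e^(-1.066667)) = 0.75 × (1 − 0.344154) = 0.491885.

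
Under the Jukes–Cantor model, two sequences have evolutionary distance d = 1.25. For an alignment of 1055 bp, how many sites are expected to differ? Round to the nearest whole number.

Invert JC69: p = (3/4)(1 − e^(−4d/3)) = 0.75 × (1 − e^(-1.666667)) = 0.75 × (1 − 0.188876) = 0.608343.
Expected differing sites = pL ≈ 0.608343 × 1055 = 641.801865 ≈ 642.

642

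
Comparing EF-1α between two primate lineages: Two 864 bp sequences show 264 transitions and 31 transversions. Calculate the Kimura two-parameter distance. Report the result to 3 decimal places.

0.539

P = 264/864 ≈ 0.305556 and Q = 31/864 ≈ 0.03588.
Under the Kimura two-parameter model, d = −½ ln(1 − 2P − Q) − ¼ ln(1 − 2Q).
1 − 2P − Q = 0.353008, giving −½ ln(0.353008) = 0.520632.
1 − 2Q = 0.92824, giving −¼ ln(0.92824) = 0.018616.
d = 0.520632 + 0.018616 = 0.539248.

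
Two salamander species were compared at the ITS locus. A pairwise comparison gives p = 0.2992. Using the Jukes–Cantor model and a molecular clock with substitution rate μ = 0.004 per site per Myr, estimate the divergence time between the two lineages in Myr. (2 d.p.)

d = −(3/4) ln(1 − 4p/3) = −0.75 ln(1 − 0.398933) = −0.75 ln(0.601067)
  = −0.75 × (-0.509049) = 0.381787 substitutions/site.
Under a molecular clock d = 2μt, so t = d/(2μ) = 0.381787 / (2 × 0.004) = 47.72 Myr.

47.72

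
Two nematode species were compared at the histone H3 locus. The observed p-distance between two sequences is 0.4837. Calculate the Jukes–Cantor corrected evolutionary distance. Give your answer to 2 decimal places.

d = −(3/4) ln(1 − 4p/3) = −0.75 ln(1 − 0.644933) = −0.75 ln(0.355067)
  = −0.75 × (-1.035449) = 0.776587 substitutions/site.

0.78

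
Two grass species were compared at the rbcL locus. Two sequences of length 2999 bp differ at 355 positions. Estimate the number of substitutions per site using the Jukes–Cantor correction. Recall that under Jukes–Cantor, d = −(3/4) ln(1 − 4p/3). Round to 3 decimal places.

p = 355/2999 ≈ 0.118373.
d = −(3/4) ln(1 − 4p/3) = −0.75 ln(1 − 0.157831) = −0.75 ln(0.842169)
  = −0.75 × (-0.171775) = 0.128831 substitutions/site.

0.129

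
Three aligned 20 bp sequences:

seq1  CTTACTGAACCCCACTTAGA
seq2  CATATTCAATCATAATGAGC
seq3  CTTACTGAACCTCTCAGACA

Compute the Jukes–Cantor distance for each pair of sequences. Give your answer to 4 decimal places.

seq1–seq2: 9/20 sites differ → p = 0.45, d = −0.75 ln(1 − 0.6) = 0.687218 ≈ 0.6872.
seq1–seq3: 5/20 sites differ → p = 0.25, d = −0.75 ln(1 − 0.333333) = 0.304098 ≈ 0.3041.
seq2–seq3: 11/20 sites differ → p = 0.55, d = −0.75 ln(1 − 0.733333) = 0.991316 ≈ 0.9913.

d(seq1,seq2) = 0.6872, d(seq1,seq3) = 0.3041, d(seq2,seq3) = 0.9913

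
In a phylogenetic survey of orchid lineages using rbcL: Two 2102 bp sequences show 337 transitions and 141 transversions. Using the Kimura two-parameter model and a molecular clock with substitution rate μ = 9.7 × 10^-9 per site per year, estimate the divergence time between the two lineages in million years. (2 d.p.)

P = 337/2102 ≈ 0.160324 and Q = 141/2102 ≈ 0.067079.
Under the Kimura two-parameter model, d = −½ ln(1 − 2P − Q) − ¼ ln(1 − 2Q).
1 − 2P − Q = 0.612273, giving −½ ln(0.612273) = 0.245289.
1 − 2Q = 0.865842, giving −¼ ln(0.865842) = 0.036013.
d = 0.245289 + 0.036013 = 0.281302.
Under a molecular clock d = 2μt, so t = d/(2μ) = 0.281302 / (2 × 9.7 × 10^-9) = 14.50 million years.

14.50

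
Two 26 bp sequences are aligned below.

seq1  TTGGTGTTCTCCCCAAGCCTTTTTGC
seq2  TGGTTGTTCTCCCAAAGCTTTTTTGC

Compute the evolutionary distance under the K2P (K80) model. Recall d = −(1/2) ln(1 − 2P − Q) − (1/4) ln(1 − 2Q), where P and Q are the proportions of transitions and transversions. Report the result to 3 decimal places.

0.172

Of 26 sites, 1 differences are transitions and 3 are transversions, so P = 1/26 ≈ 0.038462 and Q = 3/26 ≈ 0.115385.
Under the Kimura two-parameter model, d = −½ ln(1 − 2P − Q) − ¼ ln(1 − 2Q).
1 − 2P − Q = 0.807691, giving −½ ln(0.807691) = 0.106788.
1 − 2Q = 0.76923, giving −¼ ln(0.76923) = 0.065591.
d = 0.106788 + 0.065591 = 0.172379.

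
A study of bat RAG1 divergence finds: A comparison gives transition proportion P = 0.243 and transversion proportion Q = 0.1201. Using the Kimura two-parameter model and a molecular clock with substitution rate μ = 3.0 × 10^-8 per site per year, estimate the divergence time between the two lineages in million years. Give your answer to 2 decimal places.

8.91

Under the Kimura two-parameter model, d = −½ ln(1 − 2P − Q) − ¼ ln(1 − 2Q).
1 − 2P − Q = 0.3939, giving −½ ln(0.3939) = 0.465829.
1 − 2Q = 0.7598, giving −¼ ln(0.7598) = 0.068675.
d = 0.465829 + 0.068675 = 0.534504.
Under a molecular clock d = 2μt, so t = d/(2μ) = 0.534504 / (2 × 3.0 × 10^-8) = 8.91 million years.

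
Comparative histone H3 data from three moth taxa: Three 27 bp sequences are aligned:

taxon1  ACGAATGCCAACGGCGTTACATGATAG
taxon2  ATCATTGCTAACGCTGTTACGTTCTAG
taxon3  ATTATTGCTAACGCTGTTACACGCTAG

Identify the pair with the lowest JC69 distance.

taxon2 and taxon3

taxon1–taxon2: 9/27 differ, p = 0.333, d = 0.441.
taxon1–taxon3: 8/27 differ, p = 0.296, d = 0.377.
taxon2–taxon3: 4/27 differ, p = 0.148, d = 0.165.
The smallest distance is between taxon2 and taxon3.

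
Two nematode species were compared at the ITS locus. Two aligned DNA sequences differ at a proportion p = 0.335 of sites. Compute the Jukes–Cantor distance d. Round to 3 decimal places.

0.444

d = −(3/4) ln(1 − 4p/3) = −0.75 ln(1 − 0.446667) = −0.75 ln(0.553333)
  = −0.75 × (-0.591795) = 0.443846 substitutions/site.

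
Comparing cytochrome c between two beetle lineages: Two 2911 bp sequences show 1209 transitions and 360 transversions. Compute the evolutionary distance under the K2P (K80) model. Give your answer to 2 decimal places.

P = 1209/2911 ≈ 0.415321 and Q = 360/2911 ≈ 0.123669.
Under the Kimura two-parameter model, d = −½ ln(1 − 2P − Q) − ¼ ln(1 − 2Q).
1 − 2P − Q = 0.045689, giving −½ ln(0.045689) = 1.542949.
1 − 2Q = 0.752662, giving −¼ ln(0.752662) = 0.071035.
d = 1.542949 + 0.071035 = 1.613984.

1.61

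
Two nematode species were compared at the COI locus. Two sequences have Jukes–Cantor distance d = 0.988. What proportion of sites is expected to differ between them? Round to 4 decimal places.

p = (3/4)(1 − e^(−4d/3)) = 0.75 × (1 − e^(-1.317333)) = 0.75 × (1 − 0.267849) = 0.549113.

0.5491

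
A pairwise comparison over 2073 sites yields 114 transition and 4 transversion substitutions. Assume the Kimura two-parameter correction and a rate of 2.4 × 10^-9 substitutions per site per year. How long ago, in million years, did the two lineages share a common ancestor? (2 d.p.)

P = 114/2073 ≈ 0.054993 and Q = 4/2073 ≈ 0.00193.
Under the Kimura two-parameter model, d = −½ ln(1 − 2P − Q) − ¼ ln(1 − 2Q).
1 − 2P − Q = 0.888084, giving −½ ln(0.888084) = 0.059344.
1 − 2Q = 0.99614, giving −¼ ln(0.99614) = 0.000967.
d = 0.059344 + 0.000967 = 0.060311.
Under a molecular clock d = 2μt, so t = d/(2μ) = 0.060311 / (2 × 2.4 × 10^-9) = 12.56 million years.

12.56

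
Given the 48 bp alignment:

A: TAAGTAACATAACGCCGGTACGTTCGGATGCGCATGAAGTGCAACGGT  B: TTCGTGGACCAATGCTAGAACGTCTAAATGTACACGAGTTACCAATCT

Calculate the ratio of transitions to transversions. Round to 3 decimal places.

1.500

Transitions are A↔G and C↔T; transversions are all other mismatches.
Transitions: 15. Transversions: 10.
R = 15/10 = 1.500.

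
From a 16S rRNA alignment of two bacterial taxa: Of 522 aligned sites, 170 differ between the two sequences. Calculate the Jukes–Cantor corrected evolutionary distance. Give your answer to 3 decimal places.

p = 170/522 ≈ 0.32567.
d = −(3/4) ln(1 − 4p/3) = −0.75 ln(1 − 0.434227) = −0.75 ln(0.565773)
  = −0.75 × (-0.569562) = 0.427172 substitutions/site.

0.427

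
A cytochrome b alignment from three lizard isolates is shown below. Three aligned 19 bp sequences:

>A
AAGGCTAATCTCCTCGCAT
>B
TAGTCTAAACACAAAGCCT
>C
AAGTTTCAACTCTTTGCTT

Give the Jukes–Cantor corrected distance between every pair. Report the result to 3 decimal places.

A–B: 8/19 sites differ → p ≈ 0.421053, d = −0.75 ln(1 − 0.561404) = 0.618132 ≈ 0.618.
A–C: 7/19 sites differ → p ≈ 0.368421, d = −0.75 ln(1 − 0.491228) = 0.506816 ≈ 0.507.
B–C: 8/19 sites differ → p ≈ 0.421053, d = −0.75 ln(1 − 0.561404) = 0.618132 ≈ 0.618.

d(A,B) = 0.618, d(A,C) = 0.507, d(B,C) = 0.618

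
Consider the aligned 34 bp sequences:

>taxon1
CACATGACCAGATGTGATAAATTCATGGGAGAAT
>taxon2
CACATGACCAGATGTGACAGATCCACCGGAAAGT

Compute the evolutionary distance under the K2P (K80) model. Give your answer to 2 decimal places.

Of 34 sites, 6 differences are transitions and 1 are transversions, so P = 6/34 ≈ 0.176471 and Q = 1/34 ≈ 0.029412.
Under the Kimura two-parameter model, d = −½ ln(1 − 2P − Q) − ¼ ln(1 − 2Q).
1 − 2P − Q = 0.617646, giving −½ ln(0.617646) = 0.240920.
1 − 2Q = 0.941176, giving −¼ ln(0.941176) = 0.015156.
d = 0.240920 + 0.015156 = 0.256076.

0.26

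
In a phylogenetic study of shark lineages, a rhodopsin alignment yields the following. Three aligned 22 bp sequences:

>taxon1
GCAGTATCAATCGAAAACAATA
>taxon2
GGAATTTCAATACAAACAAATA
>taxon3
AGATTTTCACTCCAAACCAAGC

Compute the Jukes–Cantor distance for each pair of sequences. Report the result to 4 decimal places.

taxon1–taxon2: 7/22 sites differ → p ≈ 0.318182, d = −0.75 ln(1 − 0.424243) = 0.414052 ≈ 0.4141.
taxon1–taxon3: 9/22 sites differ → p ≈ 0.409091, d = −0.75 ln(1 − 0.545455) = 0.591344 ≈ 0.5913.
taxon2–taxon3: 7/22 sites differ → p ≈ 0.318182, d = −0.75 ln(1 − 0.424243) = 0.414052 ≈ 0.4141.

d(taxon1,taxon2) = 0.4141, d(taxon1,taxon3) = 0.5913, d(taxon2,taxon3) = 0.4141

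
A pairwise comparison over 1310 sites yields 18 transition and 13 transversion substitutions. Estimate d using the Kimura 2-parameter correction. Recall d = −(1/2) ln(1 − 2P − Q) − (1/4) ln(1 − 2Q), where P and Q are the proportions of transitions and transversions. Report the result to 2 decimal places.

P = 18/1310 ≈ 0.01374 and Q = 13/1310 ≈ 0.009924.
Under the Kimura two-parameter model, d = −½ ln(1 − 2P − Q) − ¼ ln(1 − 2Q).
1 − 2P − Q = 0.962596, giving −½ ln(0.962596) = 0.019061.
1 − 2Q = 0.980152, giving −¼ ln(0.980152) = 0.005012.
d = 0.019061 + 0.005012 = 0.024073.

0.02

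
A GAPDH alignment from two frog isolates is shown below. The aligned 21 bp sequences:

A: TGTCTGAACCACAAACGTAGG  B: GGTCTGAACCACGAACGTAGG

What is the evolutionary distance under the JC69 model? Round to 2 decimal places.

0.10

The sequences differ at 2 of 21 sites (1, 13), so p = 2/21 ≈ 0.095238.
d = −(3/4) ln(1 − 4p/3) = −0.75 ln(1 − 0.126984) = −0.75 ln(0.873016)
  = −0.75 × (-0.135801) = 0.101851 substitutions/site.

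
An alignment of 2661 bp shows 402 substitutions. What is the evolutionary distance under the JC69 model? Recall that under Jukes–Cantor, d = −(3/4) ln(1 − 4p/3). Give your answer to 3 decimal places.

p = 402/2661 ≈ 0.151071.
d = −(3/4) ln(1 − 4p/3) = −0.75 ln(1 − 0.201428) = −0.75 ln(0.798572)
  = −0.75 × (-0.224930) = 0.168698 substitutions/site.

0.169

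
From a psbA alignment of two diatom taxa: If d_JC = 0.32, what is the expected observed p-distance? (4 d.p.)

p = (3/4)(1 − e^(−4d/3)) = 0.75 × (1 − e^(-0.426667)) = 0.75 × (1 − 0.652681) = 0.260489.

0.2605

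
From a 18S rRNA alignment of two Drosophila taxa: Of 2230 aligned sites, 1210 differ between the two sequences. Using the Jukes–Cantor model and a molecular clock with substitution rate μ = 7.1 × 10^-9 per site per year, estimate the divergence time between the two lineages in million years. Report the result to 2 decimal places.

p = 1210/2230 ≈ 0.542601.
d = −(3/4) ln(1 − 4p/3) = −0.75 ln(1 − 0.723468) = −0.75 ln(0.276532)
  = −0.75 × (-1.285429) = 0.964072 substitutions/site.
Under a molecular clock d = 2μt, so t = d/(2μ) = 0.964072 / (2 × 7.1 × 10^-9) = 67.89 million years.

67.89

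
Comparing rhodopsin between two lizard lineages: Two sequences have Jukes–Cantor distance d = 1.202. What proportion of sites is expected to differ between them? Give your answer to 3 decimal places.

p = (3/4)(1 − e^(−4d/3)) = 0.75 × (1 − e^(-1.602667)) = 0.75 × (1 − 0.201359) = 0.598981.

0.599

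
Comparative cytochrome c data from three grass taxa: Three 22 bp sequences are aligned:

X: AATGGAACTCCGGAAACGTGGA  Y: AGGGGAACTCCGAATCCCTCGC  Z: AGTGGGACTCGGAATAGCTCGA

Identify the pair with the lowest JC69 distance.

X–Y: 8/22 differ, p = 0.364, d = 0.497.
X–Z: 8/22 differ, p = 0.364, d = 0.497.
Y–Z: 6/22 differ, p = 0.273, d = 0.339.
The smallest distance is between Y and Z.

Y and Z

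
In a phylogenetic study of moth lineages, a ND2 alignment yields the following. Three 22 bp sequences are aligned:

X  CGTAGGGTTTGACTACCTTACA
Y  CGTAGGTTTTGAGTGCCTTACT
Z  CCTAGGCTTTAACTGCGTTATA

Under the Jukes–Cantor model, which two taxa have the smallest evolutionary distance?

X–Y: 4/22 differ, p = 0.182, d = 0.208.
X–Z: 6/22 differ, p = 0.273, d = 0.339.
Y–Z: 7/22 differ, p = 0.318, d = 0.414.
The smallest distance is between X and Y.

X and Y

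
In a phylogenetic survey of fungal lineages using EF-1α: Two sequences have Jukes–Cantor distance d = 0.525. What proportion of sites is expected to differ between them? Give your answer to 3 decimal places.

0.378

p = (3/4)(1 − e^(−4d/3)) = 0.75 × (1 − e^(-0.7)) = 0.75 × (1 − 0.496585) = 0.377561.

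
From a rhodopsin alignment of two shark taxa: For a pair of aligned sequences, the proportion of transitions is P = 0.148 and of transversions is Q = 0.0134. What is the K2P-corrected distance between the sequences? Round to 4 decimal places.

Under the Kimura two-parameter model, d = −½ ln(1 − 2P − Q) − ¼ ln(1 − 2Q).
1 − 2P − Q = 0.6906, giving −½ ln(0.6906) = 0.185097.
1 − 2Q = 0.9732, giving −¼ ln(0.9732) = 0.006791.
d = 0.185097 + 0.006791 = 0.191888.

0.1919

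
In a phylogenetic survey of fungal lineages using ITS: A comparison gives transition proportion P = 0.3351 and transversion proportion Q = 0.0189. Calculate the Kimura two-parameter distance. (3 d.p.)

0.594

Under the Kimura two-parameter model, d = −½ ln(1 − 2P − Q) − ¼ ln(1 − 2Q).
1 − 2P − Q = 0.3109, giving −½ ln(0.3109) = 0.584142.
1 − 2Q = 0.9622, giving −¼ ln(0.9622) = 0.009633.
d = 0.584142 + 0.009633 = 0.593775.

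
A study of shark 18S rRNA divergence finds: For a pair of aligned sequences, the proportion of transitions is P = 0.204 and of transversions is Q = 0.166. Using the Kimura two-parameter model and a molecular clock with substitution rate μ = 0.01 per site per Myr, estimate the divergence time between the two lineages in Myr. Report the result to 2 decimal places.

26.38

Under the Kimura two-parameter model, d = −½ ln(1 − 2P − Q) − ¼ ln(1 − 2Q).
1 − 2P − Q = 0.426, giving −½ ln(0.426) = 0.426658.
1 − 2Q = 0.668, giving −¼ ln(0.668) = 0.100867.
d = 0.426658 + 0.100867 = 0.527525.
Under a molecular clock d = 2μt, so t = d/(2μ) = 0.527525 / (2 × 0.01) = 26.38 Myr.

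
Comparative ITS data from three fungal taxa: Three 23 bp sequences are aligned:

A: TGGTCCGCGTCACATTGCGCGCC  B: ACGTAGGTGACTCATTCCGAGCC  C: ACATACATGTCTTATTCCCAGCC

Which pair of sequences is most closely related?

B and C

A–B: 9/23 differ, p = 0.391, d = 0.553.
A–C: 11/23 differ, p = 0.478, d = 0.761.
B–C: 6/23 differ, p = 0.261, d = 0.321.
The smallest distance is between B and C.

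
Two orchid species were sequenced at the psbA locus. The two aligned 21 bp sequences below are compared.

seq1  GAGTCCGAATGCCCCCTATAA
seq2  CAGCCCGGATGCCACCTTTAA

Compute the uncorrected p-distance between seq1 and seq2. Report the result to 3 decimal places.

The sequences differ at 5 of 21 positions (sites 1, 4, 8, 14, 18).
p = 5/21 = 0.238095… ≈ 0.238 (to 3 d.p.).

0.238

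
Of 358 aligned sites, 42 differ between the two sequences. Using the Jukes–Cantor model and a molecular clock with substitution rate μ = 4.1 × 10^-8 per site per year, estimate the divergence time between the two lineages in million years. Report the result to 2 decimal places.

1.56

p = 42/358 ≈ 0.117318.
d = −(3/4) ln(1 − 4p/3) = −0.75 ln(1 − 0.156424) = −0.75 ln(0.843576)
  = −0.75 × (-0.170105) = 0.127579 substitutions/site.
Under a molecular clock d = 2μt, so t = d/(2μ) = 0.127579 / (2 × 4.1 × 10^-8) = 1.56 million years.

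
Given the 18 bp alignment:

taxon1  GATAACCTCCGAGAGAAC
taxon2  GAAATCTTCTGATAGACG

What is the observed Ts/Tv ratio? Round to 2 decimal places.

Transitions are A↔G and C↔T; transversions are all other mismatches.
Transitions: 2. Transversions: 5.
R = 2/5 = 0.40.

0.40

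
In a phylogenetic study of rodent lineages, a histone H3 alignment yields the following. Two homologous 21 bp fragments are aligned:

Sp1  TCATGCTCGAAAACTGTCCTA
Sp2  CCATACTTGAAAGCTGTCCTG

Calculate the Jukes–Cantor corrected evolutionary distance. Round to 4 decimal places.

0.2865

The sequences differ at 5 of 21 sites (1, 5, 8, 13, 21), so p = 5/21 ≈ 0.238095.
d = −(3/4) ln(1 − 4p/3) = −0.75 ln(1 − 0.31746) = −0.75 ln(0.68254)
  = −0.75 × (-0.381934) = 0.286451 substitutions/site.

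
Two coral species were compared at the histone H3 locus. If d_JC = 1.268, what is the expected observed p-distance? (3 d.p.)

0.612

p = (3/4)(1 − e^(−4d/3)) = 0.75 × (1 − e^(-1.690667)) = 0.75 × (1 − 0.184396) = 0.611703.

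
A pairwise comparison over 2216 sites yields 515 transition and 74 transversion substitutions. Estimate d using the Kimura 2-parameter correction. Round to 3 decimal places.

0.362

P = 515/2216 ≈ 0.232401 and Q = 74/2216 ≈ 0.033394.
Under the Kimura two-parameter model, d = −½ ln(1 − 2P − Q) − ¼ ln(1 − 2Q).
1 − 2P − Q = 0.501804, giving −½ ln(0.501804) = 0.344773.
1 − 2Q = 0.933212, giving −¼ ln(0.933212) = 0.017281.
d = 0.344773 + 0.017281 = 0.362054.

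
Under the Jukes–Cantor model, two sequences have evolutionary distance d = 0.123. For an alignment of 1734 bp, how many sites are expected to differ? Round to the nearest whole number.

Invert JC69: p = (3/4)(1 − e^(−4d/3)) = 0.75 × (1 − e^(-0.164)) = 0.75 × (1 − 0.848742) = 0.113444.
Expected differing sites = pL ≈ 0.113444 × 1734 = 196.711896 ≈ 197.

197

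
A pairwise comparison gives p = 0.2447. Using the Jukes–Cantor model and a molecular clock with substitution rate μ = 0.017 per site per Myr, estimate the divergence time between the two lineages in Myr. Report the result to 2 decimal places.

8.71

d = −(3/4) ln(1 − 4p/3) = −0.75 ln(1 − 0.326267) = −0.75 ln(0.673733)
  = −0.75 × (-0.394921) = 0.296191 substitutions/site.
Under a molecular clock d = 2μt, so t = d/(2μ) = 0.296191 / (2 × 0.017) = 8.71 Myr.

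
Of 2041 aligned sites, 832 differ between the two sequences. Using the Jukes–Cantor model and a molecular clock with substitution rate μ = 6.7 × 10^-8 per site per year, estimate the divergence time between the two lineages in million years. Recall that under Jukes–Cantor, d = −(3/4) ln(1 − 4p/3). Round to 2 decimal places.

p = 832/2041 ≈ 0.407643.
d = −(3/4) ln(1 − 4p/3) = −0.75 ln(1 − 0.543524) = −0.75 ln(0.456476)
  = −0.75 × (-0.784219) = 0.588164 substitutions/site.
Under a molecular clock d = 2μt, so t = d/(2μ) = 0.588164 / (2 × 6.7 × 10^-8) = 4.39 million years.

4.39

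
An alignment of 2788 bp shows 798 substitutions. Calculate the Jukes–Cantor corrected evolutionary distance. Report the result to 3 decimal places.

p = 798/2788 ≈ 0.286227.
d = −(3/4) ln(1 − 4p/3) = −0.75 ln(1 − 0.381636) = −0.75 ln(0.618364)
  = −0.75 × (-0.480678) = 0.360509 substitutions/site.

0.361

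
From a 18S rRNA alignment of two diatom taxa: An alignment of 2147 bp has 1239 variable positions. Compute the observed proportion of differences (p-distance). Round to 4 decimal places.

p = 1239/2147 = 0.577084… ≈ 0.5771 (to 4 d.p.).

0.5771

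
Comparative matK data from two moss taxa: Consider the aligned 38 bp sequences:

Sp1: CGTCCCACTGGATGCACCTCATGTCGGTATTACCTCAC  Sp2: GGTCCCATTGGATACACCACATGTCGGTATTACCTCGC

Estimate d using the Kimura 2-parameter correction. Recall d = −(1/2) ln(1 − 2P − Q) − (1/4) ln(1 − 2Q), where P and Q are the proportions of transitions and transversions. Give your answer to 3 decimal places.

0.146

Of 38 sites, 3 differences are transitions and 2 are transversions, so P = 3/38 ≈ 0.078947 and Q = 2/38 ≈ 0.052632.
Under the Kimura two-parameter model, d = −½ ln(1 − 2P − Q) − ¼ ln(1 − 2Q).
1 − 2P − Q = 0.789474, giving −½ ln(0.789474) = 0.118194.
1 − 2Q = 0.894736, giving −¼ ln(0.894736) = 0.027807.
d = 0.118194 + 0.027807 = 0.146001.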